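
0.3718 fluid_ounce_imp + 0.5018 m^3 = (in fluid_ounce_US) 1.697e+04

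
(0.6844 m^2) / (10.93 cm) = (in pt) 1.775e+04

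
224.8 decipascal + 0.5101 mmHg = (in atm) 0.000893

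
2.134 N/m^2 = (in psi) 0.0003095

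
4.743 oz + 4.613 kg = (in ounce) 167.5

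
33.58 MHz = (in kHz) 3.358e+04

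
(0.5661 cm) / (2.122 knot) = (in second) 0.005186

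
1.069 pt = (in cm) 0.03771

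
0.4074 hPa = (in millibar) 0.4074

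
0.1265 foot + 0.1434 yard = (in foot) 0.5567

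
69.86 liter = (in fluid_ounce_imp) 2459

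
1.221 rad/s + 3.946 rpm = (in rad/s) 1.634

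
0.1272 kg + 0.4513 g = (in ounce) 4.503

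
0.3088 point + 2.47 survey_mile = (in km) 3.975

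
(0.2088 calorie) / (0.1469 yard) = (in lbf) 1.462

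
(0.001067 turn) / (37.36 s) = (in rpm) 0.001714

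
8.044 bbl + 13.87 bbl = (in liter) 3484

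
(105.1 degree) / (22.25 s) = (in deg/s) 4.724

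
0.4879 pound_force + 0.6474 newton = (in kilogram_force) 0.2873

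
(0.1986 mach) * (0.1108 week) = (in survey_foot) 1.487e+07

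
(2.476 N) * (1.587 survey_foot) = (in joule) 1.198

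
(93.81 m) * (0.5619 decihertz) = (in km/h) 18.98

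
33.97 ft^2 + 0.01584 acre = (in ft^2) 724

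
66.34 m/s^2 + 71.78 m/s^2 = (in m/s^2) 138.1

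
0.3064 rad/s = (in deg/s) 17.56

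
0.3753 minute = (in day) 0.0002606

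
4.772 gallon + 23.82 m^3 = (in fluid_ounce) 8.061e+05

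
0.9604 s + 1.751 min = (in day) 0.001227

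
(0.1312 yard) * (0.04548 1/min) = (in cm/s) 0.009094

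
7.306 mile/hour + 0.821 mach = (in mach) 0.8306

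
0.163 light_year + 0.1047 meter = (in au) 1.031e+04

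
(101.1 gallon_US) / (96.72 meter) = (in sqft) 0.04259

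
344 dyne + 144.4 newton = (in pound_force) 32.46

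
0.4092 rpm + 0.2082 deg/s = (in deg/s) 2.663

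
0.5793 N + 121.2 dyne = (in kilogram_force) 0.0592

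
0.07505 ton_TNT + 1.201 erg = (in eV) 1.96e+27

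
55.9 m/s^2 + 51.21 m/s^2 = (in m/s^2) 107.1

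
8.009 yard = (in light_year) 7.741e-16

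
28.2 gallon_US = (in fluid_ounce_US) 3610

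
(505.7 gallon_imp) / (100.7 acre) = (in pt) 0.01599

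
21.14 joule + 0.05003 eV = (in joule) 21.14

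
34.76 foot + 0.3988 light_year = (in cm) 3.773e+17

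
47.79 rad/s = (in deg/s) 2738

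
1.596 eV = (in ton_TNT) 6.112e-29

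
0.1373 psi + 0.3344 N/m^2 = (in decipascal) 9470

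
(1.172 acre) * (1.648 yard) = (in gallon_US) 1.888e+06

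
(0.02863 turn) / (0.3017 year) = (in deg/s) 1.083e-06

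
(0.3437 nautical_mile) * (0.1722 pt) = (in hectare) 3.867e-06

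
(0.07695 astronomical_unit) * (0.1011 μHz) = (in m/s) 1164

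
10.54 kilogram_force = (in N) 103.4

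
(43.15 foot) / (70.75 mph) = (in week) 6.876e-07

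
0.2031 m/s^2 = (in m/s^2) 0.2031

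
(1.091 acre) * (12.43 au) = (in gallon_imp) 1.806e+18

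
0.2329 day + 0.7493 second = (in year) 0.0006381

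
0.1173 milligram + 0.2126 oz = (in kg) 0.006027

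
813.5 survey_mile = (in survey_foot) 4.295e+06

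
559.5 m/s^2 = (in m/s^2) 559.5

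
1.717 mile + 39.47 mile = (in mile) 41.19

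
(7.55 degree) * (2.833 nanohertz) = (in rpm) 3.565e-09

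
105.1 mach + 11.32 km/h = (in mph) 8.006e+04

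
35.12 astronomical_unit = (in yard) 5.746e+12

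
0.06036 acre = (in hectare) 0.02443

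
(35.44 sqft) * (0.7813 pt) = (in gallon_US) 0.2397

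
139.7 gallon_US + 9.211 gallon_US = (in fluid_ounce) 1.906e+04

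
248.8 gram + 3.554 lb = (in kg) 1.861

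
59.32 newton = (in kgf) 6.049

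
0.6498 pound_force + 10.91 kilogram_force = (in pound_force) 24.7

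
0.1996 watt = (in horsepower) 0.0002677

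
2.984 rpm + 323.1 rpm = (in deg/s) 1957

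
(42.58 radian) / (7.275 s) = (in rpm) 55.89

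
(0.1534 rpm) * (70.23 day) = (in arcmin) 3.351e+08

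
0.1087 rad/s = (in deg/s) 6.228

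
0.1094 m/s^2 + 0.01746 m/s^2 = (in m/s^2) 0.1269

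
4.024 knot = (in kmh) 7.452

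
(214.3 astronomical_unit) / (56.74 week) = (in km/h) 3.363e+06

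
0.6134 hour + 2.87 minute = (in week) 0.003936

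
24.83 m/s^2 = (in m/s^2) 24.83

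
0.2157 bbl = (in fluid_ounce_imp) 1207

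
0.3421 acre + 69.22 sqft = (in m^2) 1391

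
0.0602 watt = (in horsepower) 8.073e-05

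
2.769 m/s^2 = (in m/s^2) 2.769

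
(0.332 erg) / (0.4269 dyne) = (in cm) 0.7777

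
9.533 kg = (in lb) 21.02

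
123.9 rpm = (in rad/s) 12.97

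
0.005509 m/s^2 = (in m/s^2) 0.005509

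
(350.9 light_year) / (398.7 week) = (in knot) 2.676e+10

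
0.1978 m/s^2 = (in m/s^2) 0.1978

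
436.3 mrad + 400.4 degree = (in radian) 7.425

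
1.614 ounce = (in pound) 0.1009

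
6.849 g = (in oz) 0.2416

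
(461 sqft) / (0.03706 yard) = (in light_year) 1.336e-13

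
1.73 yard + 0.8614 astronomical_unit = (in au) 0.8614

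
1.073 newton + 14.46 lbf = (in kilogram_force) 6.668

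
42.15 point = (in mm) 14.87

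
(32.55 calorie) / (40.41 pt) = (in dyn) 9.553e+08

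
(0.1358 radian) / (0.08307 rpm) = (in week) 2.581e-05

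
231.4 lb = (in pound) 231.4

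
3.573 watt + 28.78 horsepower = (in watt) 2.146e+04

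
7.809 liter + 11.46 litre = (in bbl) 0.1212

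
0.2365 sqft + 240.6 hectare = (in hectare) 240.6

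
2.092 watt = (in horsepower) 0.002805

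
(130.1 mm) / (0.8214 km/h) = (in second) 0.5702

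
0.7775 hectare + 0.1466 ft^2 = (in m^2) 7775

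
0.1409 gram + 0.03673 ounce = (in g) 1.182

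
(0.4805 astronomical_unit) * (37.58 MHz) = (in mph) 6.043e+18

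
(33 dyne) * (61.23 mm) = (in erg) 202.1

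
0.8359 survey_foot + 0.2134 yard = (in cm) 44.99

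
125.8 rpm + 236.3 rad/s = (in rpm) 2382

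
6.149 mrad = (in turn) 0.0009786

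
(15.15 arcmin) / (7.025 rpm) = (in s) 0.005991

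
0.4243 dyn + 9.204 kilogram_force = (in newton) 90.26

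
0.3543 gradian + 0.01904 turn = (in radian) 0.1252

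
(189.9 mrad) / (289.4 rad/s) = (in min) 1.094e-05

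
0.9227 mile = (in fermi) 1.485e+18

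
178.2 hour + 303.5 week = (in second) 1.842e+08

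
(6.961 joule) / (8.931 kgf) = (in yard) 0.08692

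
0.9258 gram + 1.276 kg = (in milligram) 1.277e+06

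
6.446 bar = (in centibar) 644.6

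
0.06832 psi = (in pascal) 471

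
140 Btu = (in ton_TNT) 3.53e-05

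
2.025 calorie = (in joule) 8.473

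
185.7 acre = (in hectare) 75.15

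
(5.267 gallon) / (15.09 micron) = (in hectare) 0.1321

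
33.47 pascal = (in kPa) 0.03347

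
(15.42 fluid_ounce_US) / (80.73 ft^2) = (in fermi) 6.08e+10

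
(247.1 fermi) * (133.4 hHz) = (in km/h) 1.187e-08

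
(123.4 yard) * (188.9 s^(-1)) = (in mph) 4.768e+04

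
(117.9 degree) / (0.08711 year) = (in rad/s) 7.491e-07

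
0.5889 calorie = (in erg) 2.464e+07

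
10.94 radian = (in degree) 626.8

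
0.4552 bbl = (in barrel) 0.4552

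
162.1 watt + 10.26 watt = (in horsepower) 0.2311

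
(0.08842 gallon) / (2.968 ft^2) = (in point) 3.441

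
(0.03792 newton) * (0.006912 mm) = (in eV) 1.636e+12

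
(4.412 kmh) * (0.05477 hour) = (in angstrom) 2.416e+12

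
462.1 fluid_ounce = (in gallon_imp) 3.006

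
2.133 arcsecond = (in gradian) 0.0006583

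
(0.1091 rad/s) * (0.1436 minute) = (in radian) 0.94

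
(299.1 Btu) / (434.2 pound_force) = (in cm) 1.634e+04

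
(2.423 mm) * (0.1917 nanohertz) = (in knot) 9.029e-13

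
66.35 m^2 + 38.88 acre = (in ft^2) 1.694e+06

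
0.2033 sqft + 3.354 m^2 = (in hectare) 0.0003373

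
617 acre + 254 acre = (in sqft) 3.794e+07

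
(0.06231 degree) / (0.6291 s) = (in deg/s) 0.09905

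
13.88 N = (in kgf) 1.415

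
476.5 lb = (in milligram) 2.161e+08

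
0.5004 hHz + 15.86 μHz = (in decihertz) 500.4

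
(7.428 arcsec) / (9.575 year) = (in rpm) 1.139e-12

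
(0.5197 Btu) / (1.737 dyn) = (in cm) 3.157e+09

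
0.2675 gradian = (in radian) 0.004202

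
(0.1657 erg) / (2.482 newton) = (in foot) 2.19e-08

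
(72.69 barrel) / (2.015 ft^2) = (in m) 61.74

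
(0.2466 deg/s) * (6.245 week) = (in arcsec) 3.353e+09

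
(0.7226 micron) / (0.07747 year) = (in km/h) 1.065e-12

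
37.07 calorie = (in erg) 1.551e+09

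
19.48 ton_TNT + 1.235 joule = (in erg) 8.15e+17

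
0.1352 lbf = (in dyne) 6.014e+04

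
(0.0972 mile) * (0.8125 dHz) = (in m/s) 12.71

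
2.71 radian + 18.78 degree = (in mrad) 3038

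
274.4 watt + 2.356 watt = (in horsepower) 0.3711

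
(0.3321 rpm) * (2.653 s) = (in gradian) 5.874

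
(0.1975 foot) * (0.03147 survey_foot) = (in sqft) 0.006215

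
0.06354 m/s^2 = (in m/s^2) 0.06354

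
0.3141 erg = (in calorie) 7.507e-09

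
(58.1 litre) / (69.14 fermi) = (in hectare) 8.403e+07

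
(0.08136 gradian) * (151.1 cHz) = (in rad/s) 0.001931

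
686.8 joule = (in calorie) 164.1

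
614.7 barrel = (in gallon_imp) 2.15e+04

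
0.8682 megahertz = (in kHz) 868.2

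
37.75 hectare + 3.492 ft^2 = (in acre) 93.28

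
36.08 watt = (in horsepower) 0.04838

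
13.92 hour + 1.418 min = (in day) 0.581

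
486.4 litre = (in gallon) 128.5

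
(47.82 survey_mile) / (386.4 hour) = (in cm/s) 5.532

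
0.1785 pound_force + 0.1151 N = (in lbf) 0.2044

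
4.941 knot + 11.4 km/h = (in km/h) 20.55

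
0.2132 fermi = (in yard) 2.332e-16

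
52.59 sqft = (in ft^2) 52.59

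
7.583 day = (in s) 6.552e+05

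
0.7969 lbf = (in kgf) 0.3615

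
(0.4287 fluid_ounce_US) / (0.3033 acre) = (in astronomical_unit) 6.905e-20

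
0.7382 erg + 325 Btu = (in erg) 3.429e+12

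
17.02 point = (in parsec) 1.946e-19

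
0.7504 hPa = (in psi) 0.01088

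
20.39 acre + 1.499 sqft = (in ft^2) 8.882e+05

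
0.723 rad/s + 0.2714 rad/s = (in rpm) 9.496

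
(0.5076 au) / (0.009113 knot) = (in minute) 2.7e+11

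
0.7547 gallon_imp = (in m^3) 0.003431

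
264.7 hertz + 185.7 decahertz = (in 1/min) 1.273e+05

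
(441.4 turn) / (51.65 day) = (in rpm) 0.005935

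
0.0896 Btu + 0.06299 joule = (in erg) 9.46e+08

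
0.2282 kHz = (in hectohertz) 2.282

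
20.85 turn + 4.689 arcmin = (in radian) 131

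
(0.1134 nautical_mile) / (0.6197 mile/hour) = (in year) 2.404e-05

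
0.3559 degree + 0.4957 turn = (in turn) 0.4967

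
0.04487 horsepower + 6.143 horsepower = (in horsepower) 6.188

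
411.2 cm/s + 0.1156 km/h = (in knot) 8.056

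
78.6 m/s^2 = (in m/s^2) 78.6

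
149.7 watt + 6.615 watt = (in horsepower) 0.2096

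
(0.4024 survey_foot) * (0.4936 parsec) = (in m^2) 1.868e+15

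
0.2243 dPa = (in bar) 2.243e-07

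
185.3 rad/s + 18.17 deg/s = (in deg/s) 1.064e+04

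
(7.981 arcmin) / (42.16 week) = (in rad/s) 9.105e-11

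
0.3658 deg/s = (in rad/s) 0.006384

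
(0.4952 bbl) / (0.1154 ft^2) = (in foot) 24.09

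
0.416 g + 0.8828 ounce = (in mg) 2.544e+04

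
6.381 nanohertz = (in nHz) 6.381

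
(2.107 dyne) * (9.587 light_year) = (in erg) 1.911e+19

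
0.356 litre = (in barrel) 0.002239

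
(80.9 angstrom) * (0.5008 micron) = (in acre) 1.001e-18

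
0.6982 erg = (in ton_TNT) 1.669e-17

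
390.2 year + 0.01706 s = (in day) 1.424e+05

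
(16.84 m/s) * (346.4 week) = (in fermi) 3.528e+24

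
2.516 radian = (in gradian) 160.2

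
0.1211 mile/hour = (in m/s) 0.05414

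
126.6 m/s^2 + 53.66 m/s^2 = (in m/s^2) 180.3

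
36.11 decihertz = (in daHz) 0.3611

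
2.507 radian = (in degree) 143.6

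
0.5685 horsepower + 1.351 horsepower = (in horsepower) 1.919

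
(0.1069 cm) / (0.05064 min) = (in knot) 0.0006839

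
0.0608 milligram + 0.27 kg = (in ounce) 9.524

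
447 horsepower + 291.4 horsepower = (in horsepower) 738.4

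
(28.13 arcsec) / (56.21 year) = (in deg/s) 4.408e-12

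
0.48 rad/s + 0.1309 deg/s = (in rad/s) 0.4823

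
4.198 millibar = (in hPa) 4.198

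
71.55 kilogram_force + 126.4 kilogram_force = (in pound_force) 436.4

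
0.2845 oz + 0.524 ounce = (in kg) 0.02292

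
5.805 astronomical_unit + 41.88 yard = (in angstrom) 8.684e+21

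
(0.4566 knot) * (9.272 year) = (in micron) 6.868e+13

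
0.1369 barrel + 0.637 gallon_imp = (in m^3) 0.02466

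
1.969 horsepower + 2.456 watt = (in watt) 1471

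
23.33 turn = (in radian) 146.6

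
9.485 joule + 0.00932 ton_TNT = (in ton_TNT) 0.00932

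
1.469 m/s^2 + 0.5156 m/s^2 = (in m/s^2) 1.985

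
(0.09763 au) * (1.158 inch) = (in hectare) 4.296e+04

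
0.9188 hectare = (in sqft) 9.89e+04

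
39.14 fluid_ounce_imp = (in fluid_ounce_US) 37.6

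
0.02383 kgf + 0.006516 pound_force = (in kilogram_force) 0.02679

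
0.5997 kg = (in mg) 5.997e+05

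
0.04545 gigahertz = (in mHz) 4.545e+10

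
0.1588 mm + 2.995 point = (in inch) 0.04785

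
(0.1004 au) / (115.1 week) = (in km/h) 776.7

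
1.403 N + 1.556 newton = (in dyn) 2.959e+05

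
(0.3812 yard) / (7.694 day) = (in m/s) 5.244e-07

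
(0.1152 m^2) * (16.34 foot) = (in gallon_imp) 126.2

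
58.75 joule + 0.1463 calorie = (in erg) 5.936e+08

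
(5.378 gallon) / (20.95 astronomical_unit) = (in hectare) 6.496e-19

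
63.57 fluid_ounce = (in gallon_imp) 0.4135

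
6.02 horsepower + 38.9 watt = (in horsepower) 6.072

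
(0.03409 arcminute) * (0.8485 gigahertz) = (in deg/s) 4.821e+05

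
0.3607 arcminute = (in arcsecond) 21.64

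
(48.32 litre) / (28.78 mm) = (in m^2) 1.679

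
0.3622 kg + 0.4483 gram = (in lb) 0.7995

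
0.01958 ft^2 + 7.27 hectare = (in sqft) 7.825e+05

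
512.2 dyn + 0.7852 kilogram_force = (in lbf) 1.732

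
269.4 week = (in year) 5.167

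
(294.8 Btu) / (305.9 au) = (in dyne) 0.0006797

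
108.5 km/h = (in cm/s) 3014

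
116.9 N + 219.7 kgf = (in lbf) 510.6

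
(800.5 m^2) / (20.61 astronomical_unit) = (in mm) 2.596e-07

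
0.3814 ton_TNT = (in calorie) 3.814e+08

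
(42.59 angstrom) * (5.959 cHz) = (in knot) 4.933e-10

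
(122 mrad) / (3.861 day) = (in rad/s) 3.657e-07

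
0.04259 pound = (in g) 19.32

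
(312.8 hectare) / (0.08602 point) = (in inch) 4.058e+12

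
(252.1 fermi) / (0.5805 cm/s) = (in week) 7.181e-17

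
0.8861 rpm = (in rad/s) 0.09279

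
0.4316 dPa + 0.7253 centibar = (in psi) 0.1052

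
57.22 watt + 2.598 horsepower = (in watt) 1995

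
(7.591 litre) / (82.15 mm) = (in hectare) 9.24e-06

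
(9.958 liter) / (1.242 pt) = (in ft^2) 244.6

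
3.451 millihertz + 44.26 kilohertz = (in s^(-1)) 4.426e+04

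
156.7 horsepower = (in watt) 1.169e+05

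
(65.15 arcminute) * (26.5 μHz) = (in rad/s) 5.022e-07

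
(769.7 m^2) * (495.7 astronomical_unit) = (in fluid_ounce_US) 1.93e+21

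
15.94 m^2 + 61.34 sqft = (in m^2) 21.64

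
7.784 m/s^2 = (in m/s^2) 7.784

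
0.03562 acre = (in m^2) 144.1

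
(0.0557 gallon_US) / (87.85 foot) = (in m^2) 7.874e-06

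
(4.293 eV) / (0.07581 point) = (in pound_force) 5.782e-15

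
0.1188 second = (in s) 0.1188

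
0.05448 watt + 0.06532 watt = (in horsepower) 0.0001607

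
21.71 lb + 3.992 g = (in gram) 9851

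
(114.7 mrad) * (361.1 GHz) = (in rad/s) 4.142e+10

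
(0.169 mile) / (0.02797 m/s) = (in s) 9724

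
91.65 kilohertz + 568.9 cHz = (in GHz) 9.166e-05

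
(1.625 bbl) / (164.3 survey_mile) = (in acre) 2.414e-10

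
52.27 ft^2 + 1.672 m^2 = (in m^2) 6.528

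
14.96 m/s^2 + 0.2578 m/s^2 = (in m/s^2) 15.22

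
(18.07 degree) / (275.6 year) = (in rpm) 3.465e-10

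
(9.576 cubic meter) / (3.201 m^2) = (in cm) 299.2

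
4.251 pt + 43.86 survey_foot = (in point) 3.79e+04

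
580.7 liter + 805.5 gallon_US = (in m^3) 3.63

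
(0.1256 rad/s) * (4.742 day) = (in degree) 2.948e+06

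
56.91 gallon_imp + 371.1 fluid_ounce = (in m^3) 0.2697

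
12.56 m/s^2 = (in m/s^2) 12.56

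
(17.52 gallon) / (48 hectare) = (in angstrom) 1382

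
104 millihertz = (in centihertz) 10.4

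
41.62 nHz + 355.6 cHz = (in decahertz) 0.3556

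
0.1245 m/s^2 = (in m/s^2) 0.1245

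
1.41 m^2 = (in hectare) 0.000141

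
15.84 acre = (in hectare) 6.41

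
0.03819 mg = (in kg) 3.819e-08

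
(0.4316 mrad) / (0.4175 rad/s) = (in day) 1.196e-08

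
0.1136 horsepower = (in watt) 84.71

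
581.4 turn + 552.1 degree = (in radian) 3663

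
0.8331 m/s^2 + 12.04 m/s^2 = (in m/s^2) 12.87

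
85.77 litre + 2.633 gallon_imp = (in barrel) 0.6148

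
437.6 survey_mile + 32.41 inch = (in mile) 437.6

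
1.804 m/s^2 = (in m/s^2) 1.804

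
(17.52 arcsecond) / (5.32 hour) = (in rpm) 4.235e-08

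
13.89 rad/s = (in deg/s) 795.8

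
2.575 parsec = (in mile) 4.937e+13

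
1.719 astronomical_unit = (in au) 1.719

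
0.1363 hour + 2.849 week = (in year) 0.05465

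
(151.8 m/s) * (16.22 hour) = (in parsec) 2.873e-10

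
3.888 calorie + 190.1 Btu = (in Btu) 190.1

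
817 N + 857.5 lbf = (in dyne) 4.631e+08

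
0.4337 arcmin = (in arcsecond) 26.02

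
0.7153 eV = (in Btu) 1.086e-22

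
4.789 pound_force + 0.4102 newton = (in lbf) 4.881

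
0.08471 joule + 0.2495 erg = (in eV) 5.287e+17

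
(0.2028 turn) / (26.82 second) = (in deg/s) 2.722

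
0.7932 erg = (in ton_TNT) 1.896e-17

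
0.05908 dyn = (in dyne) 0.05908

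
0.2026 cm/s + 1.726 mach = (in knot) 1142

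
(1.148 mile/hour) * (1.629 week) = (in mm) 5.056e+08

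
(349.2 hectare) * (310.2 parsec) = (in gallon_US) 8.83e+27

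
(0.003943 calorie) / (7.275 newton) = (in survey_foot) 0.00744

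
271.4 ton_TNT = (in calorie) 2.714e+11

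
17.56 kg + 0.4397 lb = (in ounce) 626.4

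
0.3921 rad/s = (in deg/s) 22.47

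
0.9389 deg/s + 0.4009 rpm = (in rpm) 0.5574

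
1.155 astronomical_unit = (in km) 1.728e+08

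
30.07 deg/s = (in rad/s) 0.5248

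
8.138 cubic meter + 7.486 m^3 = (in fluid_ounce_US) 5.283e+05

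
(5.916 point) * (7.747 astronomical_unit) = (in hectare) 2.419e+05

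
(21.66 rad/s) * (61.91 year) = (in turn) 6.73e+09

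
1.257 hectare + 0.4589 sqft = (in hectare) 1.257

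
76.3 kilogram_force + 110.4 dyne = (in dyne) 7.482e+07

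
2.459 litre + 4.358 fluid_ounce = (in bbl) 0.01628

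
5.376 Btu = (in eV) 3.54e+22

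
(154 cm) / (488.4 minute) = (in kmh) 0.0001892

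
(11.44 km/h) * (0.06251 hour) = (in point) 2.027e+06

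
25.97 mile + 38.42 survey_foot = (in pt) 1.185e+08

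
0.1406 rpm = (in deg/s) 0.8436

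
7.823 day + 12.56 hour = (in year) 0.02287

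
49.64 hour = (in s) 1.787e+05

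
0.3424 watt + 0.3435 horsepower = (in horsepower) 0.344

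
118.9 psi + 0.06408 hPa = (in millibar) 8198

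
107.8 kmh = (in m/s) 29.94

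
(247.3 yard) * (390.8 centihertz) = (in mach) 2.595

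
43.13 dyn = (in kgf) 4.398e-05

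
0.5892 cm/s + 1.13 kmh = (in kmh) 1.151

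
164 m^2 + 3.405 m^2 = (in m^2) 167.4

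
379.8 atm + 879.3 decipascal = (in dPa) 3.848e+08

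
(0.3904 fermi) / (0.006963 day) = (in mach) 1.906e-21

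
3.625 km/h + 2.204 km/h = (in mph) 3.622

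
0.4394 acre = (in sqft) 1.914e+04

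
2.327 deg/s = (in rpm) 0.3878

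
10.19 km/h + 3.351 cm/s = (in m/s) 2.864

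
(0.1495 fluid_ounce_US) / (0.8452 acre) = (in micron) 0.001293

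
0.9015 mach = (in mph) 686.7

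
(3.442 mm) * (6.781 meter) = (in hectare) 2.334e-06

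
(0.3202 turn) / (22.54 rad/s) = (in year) 2.83e-09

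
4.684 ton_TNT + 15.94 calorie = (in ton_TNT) 4.684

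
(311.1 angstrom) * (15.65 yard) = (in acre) 1.1e-10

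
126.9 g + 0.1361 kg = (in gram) 263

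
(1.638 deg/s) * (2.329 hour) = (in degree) 1.373e+04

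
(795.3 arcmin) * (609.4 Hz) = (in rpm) 1346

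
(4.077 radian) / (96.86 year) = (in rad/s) 1.335e-09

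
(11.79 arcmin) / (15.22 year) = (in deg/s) 4.094e-10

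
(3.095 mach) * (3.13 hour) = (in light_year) 1.255e-09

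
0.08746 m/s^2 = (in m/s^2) 0.08746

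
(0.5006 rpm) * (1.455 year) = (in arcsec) 4.962e+11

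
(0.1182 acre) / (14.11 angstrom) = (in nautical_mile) 1.83e+08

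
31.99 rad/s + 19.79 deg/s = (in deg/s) 1853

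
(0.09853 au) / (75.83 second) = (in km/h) 6.998e+08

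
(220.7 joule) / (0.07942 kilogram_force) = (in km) 0.2834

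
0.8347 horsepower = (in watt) 622.4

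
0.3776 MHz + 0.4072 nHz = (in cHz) 3.776e+07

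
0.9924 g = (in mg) 992.4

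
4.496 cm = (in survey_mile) 2.794e-05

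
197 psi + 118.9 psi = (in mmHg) 1.634e+04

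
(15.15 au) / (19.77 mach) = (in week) 556.7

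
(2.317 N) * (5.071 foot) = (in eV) 2.235e+19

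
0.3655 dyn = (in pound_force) 8.217e-07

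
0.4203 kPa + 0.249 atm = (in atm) 0.2531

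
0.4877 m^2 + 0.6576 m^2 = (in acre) 0.000283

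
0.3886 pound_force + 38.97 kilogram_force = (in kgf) 39.15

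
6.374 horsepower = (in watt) 4753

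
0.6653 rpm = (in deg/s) 3.992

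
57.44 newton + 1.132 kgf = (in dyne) 6.854e+06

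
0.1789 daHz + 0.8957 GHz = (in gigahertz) 0.8957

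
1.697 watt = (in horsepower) 0.002276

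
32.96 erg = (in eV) 2.057e+13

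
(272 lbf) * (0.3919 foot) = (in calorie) 34.54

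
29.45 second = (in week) 4.869e-05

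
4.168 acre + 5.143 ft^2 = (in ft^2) 1.816e+05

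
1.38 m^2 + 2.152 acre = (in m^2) 8710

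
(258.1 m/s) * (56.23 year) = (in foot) 1.502e+12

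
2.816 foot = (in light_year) 9.072e-17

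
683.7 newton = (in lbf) 153.7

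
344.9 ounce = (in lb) 21.56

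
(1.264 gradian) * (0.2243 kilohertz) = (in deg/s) 255.2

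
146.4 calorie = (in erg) 6.125e+09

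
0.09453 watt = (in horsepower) 0.0001268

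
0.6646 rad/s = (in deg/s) 38.08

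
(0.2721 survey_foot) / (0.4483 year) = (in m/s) 5.866e-09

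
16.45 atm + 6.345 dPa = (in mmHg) 1.25e+04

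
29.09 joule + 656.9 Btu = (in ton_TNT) 0.0001657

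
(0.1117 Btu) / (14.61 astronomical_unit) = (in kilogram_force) 5.498e-12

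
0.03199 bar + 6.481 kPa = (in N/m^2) 9680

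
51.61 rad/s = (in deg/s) 2957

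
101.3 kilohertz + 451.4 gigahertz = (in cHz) 4.514e+13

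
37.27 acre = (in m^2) 1.508e+05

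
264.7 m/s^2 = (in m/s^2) 264.7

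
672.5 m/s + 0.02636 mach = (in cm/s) 6.815e+04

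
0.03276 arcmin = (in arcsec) 1.966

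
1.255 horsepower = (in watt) 935.9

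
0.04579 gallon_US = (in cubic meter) 0.0001733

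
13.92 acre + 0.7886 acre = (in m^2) 5.952e+04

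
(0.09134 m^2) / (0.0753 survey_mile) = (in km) 7.537e-07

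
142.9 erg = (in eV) 8.919e+13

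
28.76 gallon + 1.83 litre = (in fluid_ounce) 3743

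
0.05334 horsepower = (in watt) 39.78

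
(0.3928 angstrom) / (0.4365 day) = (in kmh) 3.75e-15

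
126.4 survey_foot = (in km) 0.03853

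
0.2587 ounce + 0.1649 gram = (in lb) 0.01653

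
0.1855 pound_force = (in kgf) 0.08414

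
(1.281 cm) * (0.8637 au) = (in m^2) 1.655e+09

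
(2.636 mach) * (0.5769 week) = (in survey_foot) 1.027e+09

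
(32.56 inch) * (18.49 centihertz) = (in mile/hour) 0.3421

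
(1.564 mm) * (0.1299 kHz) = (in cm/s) 20.32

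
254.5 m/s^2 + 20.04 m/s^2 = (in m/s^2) 274.5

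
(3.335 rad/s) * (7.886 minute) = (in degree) 9.041e+04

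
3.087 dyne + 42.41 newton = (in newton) 42.41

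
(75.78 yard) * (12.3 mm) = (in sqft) 9.174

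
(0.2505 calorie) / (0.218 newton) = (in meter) 4.808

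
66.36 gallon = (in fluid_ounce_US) 8494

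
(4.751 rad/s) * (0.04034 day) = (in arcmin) 5.693e+07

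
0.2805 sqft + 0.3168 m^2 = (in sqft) 3.691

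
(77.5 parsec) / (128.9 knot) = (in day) 4.174e+11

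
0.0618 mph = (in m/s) 0.02763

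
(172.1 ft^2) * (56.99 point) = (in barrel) 2.022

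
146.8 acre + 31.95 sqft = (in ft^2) 6.395e+06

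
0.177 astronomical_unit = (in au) 0.177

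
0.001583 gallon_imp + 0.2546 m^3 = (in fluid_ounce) 8609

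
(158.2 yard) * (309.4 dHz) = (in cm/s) 4.476e+05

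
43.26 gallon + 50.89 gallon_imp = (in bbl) 2.485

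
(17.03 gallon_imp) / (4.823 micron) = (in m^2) 1.605e+04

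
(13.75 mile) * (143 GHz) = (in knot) 6.151e+15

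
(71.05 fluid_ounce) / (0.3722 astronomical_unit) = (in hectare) 3.774e-18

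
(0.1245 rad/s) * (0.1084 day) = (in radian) 1166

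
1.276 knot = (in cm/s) 65.64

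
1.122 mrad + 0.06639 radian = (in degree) 3.868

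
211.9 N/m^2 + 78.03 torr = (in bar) 0.1062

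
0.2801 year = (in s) 8.833e+06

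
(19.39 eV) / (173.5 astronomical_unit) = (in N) 1.197e-31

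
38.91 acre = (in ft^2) 1.695e+06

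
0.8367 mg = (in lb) 1.845e-06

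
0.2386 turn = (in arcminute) 5154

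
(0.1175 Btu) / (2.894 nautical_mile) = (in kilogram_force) 0.002359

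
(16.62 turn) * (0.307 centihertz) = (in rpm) 3.061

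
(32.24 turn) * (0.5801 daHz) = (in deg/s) 6.733e+04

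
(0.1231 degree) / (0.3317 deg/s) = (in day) 4.295e-06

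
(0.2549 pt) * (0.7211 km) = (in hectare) 6.484e-06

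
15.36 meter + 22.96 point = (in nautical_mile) 0.008298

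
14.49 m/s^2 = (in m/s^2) 14.49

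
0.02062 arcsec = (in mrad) 9.997e-05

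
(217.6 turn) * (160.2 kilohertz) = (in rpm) 2.092e+09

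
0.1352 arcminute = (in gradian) 0.002504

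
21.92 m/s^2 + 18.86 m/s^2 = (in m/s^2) 40.78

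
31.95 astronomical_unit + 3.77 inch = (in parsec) 0.0001549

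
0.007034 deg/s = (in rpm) 0.001172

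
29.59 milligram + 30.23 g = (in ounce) 1.067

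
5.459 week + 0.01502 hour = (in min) 5.503e+04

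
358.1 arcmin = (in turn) 0.01658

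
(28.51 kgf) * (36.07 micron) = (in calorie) 0.00241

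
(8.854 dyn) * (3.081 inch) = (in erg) 69.29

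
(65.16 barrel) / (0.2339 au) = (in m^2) 2.961e-10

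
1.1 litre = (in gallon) 0.2906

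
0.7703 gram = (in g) 0.7703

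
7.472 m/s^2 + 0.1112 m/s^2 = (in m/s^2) 7.583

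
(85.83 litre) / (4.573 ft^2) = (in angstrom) 2.02e+09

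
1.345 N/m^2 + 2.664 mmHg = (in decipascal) 3565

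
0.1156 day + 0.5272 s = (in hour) 2.775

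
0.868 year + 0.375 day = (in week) 45.31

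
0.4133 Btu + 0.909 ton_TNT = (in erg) 3.803e+16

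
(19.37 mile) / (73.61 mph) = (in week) 0.001566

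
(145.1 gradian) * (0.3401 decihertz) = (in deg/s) 4.441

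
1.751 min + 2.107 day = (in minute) 3036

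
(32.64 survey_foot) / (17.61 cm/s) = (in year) 1.791e-06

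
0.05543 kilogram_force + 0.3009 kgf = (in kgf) 0.3563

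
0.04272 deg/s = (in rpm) 0.00712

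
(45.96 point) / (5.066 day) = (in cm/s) 3.704e-06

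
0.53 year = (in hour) 4643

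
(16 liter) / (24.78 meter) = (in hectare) 6.457e-08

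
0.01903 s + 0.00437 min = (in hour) 7.812e-05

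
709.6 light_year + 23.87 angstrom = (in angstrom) 6.713e+28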